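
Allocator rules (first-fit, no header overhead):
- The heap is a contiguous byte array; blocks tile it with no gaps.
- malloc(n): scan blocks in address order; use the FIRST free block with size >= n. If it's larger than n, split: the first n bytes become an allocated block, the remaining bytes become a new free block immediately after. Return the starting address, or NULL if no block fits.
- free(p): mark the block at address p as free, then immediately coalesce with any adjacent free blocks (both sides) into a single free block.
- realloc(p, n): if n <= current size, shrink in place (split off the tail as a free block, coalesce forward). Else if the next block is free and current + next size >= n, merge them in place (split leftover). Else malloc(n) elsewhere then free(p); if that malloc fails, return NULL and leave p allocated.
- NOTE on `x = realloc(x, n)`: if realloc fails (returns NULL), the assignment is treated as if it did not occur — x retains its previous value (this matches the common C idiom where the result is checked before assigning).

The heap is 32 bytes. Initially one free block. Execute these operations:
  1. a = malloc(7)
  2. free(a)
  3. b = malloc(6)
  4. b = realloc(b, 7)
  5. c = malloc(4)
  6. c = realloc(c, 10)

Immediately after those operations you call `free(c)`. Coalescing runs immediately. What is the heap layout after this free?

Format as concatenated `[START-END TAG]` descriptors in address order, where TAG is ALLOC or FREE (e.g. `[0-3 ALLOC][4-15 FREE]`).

Op 1: a = malloc(7) -> a = 0; heap: [0-6 ALLOC][7-31 FREE]
Op 2: free(a) -> (freed a); heap: [0-31 FREE]
Op 3: b = malloc(6) -> b = 0; heap: [0-5 ALLOC][6-31 FREE]
Op 4: b = realloc(b, 7) -> b = 0; heap: [0-6 ALLOC][7-31 FREE]
Op 5: c = malloc(4) -> c = 7; heap: [0-6 ALLOC][7-10 ALLOC][11-31 FREE]
Op 6: c = realloc(c, 10) -> c = 7; heap: [0-6 ALLOC][7-16 ALLOC][17-31 FREE]
free(c): c = 7 -> block [7-16 ALLOC]; mark free, coalesce with adjacent free neighbors -> [0-6 ALLOC][7-31 FREE]

Answer: [0-6 ALLOC][7-31 FREE]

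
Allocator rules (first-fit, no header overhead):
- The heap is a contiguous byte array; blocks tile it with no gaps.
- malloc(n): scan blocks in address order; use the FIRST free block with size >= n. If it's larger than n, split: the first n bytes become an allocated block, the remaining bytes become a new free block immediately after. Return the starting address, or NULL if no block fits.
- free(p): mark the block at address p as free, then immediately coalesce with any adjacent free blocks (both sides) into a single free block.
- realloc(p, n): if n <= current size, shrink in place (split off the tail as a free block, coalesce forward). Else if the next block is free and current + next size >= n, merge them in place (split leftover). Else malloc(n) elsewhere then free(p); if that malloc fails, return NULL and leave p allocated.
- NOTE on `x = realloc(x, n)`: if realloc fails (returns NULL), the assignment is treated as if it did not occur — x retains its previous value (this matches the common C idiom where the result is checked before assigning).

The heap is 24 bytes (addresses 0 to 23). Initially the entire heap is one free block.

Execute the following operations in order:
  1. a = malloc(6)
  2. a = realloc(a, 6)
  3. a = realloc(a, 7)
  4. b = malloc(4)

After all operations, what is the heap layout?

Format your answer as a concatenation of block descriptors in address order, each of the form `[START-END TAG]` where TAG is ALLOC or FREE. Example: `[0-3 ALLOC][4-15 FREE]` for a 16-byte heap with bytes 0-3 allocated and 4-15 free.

Answer: [0-6 ALLOC][7-10 ALLOC][11-23 FREE]

Derivation:
Op 1: a = malloc(6) -> a = 0; heap: [0-5 ALLOC][6-23 FREE]
Op 2: a = realloc(a, 6) -> a = 0; heap: [0-5 ALLOC][6-23 FREE]
Op 3: a = realloc(a, 7) -> a = 0; heap: [0-6 ALLOC][7-23 FREE]
Op 4: b = malloc(4) -> b = 7; heap: [0-6 ALLOC][7-10 ALLOC][11-23 FREE]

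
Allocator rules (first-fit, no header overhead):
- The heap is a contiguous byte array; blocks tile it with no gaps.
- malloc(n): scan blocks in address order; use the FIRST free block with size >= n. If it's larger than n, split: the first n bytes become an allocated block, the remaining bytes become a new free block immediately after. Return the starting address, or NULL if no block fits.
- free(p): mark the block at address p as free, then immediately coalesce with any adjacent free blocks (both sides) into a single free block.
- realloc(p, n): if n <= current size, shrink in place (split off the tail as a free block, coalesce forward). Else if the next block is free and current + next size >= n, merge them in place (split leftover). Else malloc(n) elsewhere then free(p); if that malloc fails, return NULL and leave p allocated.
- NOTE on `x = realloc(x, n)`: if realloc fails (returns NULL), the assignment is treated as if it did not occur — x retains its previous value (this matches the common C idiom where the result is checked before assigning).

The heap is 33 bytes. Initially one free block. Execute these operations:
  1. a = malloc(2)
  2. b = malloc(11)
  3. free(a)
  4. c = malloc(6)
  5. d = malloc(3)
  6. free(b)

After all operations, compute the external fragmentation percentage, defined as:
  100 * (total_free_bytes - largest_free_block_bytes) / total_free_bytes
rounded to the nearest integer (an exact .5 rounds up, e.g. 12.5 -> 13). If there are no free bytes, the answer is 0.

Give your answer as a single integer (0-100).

Op 1: a = malloc(2) -> a = 0; heap: [0-1 ALLOC][2-32 FREE]
Op 2: b = malloc(11) -> b = 2; heap: [0-1 ALLOC][2-12 ALLOC][13-32 FREE]
Op 3: free(a) -> (freed a); heap: [0-1 FREE][2-12 ALLOC][13-32 FREE]
Op 4: c = malloc(6) -> c = 13; heap: [0-1 FREE][2-12 ALLOC][13-18 ALLOC][19-32 FREE]
Op 5: d = malloc(3) -> d = 19; heap: [0-1 FREE][2-12 ALLOC][13-18 ALLOC][19-21 ALLOC][22-32 FREE]
Op 6: free(b) -> (freed b); heap: [0-12 FREE][13-18 ALLOC][19-21 ALLOC][22-32 FREE]
Free blocks: [13 11] total_free=24 largest=13 -> 100*(24-13)/24 = 1100/24 ≈ 45.833 -> rounds to 46

Answer: 46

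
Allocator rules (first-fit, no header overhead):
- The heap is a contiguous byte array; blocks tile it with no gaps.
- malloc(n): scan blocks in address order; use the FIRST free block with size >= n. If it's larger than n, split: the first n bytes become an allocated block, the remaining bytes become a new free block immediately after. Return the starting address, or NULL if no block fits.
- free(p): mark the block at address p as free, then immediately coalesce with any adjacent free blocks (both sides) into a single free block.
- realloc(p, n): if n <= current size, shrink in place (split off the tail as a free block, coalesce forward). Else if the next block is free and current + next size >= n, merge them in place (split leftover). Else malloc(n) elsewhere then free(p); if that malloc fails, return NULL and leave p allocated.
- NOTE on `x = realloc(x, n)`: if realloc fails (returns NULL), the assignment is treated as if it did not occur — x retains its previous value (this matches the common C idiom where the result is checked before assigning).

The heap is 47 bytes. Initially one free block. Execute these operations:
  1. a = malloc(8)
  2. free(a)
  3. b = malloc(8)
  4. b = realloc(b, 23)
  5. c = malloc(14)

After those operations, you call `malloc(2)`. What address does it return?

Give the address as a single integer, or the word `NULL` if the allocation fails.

Op 1: a = malloc(8) -> a = 0; heap: [0-7 ALLOC][8-46 FREE]
Op 2: free(a) -> (freed a); heap: [0-46 FREE]
Op 3: b = malloc(8) -> b = 0; heap: [0-7 ALLOC][8-46 FREE]
Op 4: b = realloc(b, 23) -> b = 0; heap: [0-22 ALLOC][23-46 FREE]
Op 5: c = malloc(14) -> c = 23; heap: [0-22 ALLOC][23-36 ALLOC][37-46 FREE]
malloc(2): first-fit scan over [0-22 ALLOC][23-36 ALLOC][37-46 FREE] -> 37

Answer: 37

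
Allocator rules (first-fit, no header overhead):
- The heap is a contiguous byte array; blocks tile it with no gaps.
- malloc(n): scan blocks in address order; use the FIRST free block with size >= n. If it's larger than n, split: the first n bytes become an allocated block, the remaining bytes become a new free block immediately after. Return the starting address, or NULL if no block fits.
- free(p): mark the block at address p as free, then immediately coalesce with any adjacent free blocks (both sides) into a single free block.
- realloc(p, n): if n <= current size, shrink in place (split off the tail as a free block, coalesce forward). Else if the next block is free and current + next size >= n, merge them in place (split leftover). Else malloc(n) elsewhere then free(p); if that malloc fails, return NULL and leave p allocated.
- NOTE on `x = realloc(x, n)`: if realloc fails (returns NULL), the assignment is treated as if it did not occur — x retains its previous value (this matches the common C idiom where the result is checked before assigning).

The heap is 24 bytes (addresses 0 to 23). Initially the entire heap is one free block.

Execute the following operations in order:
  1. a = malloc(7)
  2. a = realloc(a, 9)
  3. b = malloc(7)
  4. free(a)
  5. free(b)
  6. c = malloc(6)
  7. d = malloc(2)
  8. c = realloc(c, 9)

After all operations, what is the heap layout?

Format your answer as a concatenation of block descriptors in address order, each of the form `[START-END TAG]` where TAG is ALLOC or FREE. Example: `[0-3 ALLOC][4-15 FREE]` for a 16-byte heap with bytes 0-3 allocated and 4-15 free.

Answer: [0-5 FREE][6-7 ALLOC][8-16 ALLOC][17-23 FREE]

Derivation:
Op 1: a = malloc(7) -> a = 0; heap: [0-6 ALLOC][7-23 FREE]
Op 2: a = realloc(a, 9) -> a = 0; heap: [0-8 ALLOC][9-23 FREE]
Op 3: b = malloc(7) -> b = 9; heap: [0-8 ALLOC][9-15 ALLOC][16-23 FREE]
Op 4: free(a) -> (freed a); heap: [0-8 FREE][9-15 ALLOC][16-23 FREE]
Op 5: free(b) -> (freed b); heap: [0-23 FREE]
Op 6: c = malloc(6) -> c = 0; heap: [0-5 ALLOC][6-23 FREE]
Op 7: d = malloc(2) -> d = 6; heap: [0-5 ALLOC][6-7 ALLOC][8-23 FREE]
Op 8: c = realloc(c, 9) -> c = 8; heap: [0-5 FREE][6-7 ALLOC][8-16 ALLOC][17-23 FREE]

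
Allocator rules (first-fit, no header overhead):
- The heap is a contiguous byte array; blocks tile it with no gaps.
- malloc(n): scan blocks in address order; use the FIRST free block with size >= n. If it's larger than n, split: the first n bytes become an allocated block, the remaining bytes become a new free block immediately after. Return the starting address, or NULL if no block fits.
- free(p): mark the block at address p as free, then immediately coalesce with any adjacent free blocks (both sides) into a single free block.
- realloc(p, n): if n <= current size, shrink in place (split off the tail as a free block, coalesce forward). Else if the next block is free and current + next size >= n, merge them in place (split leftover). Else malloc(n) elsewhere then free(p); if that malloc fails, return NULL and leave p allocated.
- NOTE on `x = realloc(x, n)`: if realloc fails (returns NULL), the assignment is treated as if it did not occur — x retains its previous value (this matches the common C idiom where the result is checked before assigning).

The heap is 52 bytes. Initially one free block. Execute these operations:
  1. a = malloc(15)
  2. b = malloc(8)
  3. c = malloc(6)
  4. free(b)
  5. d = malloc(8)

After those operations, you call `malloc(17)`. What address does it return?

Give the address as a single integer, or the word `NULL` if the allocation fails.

Op 1: a = malloc(15) -> a = 0; heap: [0-14 ALLOC][15-51 FREE]
Op 2: b = malloc(8) -> b = 15; heap: [0-14 ALLOC][15-22 ALLOC][23-51 FREE]
Op 3: c = malloc(6) -> c = 23; heap: [0-14 ALLOC][15-22 ALLOC][23-28 ALLOC][29-51 FREE]
Op 4: free(b) -> (freed b); heap: [0-14 ALLOC][15-22 FREE][23-28 ALLOC][29-51 FREE]
Op 5: d = malloc(8) -> d = 15; heap: [0-14 ALLOC][15-22 ALLOC][23-28 ALLOC][29-51 FREE]
malloc(17): first-fit scan over [0-14 ALLOC][15-22 ALLOC][23-28 ALLOC][29-51 FREE] -> 29

Answer: 29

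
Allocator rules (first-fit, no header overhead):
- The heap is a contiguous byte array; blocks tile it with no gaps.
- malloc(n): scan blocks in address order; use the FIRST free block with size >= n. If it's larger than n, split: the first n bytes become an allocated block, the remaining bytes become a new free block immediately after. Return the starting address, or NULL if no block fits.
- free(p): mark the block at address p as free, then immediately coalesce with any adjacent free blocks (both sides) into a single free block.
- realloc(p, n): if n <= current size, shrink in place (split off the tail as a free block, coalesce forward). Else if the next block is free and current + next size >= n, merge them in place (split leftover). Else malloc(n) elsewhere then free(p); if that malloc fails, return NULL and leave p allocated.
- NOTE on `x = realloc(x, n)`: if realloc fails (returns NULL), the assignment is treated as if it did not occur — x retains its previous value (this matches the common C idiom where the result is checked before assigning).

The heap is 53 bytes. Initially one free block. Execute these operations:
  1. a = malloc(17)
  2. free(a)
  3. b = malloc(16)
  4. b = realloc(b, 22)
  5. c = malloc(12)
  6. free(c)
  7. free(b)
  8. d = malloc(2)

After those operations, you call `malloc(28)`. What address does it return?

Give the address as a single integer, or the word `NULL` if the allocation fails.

Op 1: a = malloc(17) -> a = 0; heap: [0-16 ALLOC][17-52 FREE]
Op 2: free(a) -> (freed a); heap: [0-52 FREE]
Op 3: b = malloc(16) -> b = 0; heap: [0-15 ALLOC][16-52 FREE]
Op 4: b = realloc(b, 22) -> b = 0; heap: [0-21 ALLOC][22-52 FREE]
Op 5: c = malloc(12) -> c = 22; heap: [0-21 ALLOC][22-33 ALLOC][34-52 FREE]
Op 6: free(c) -> (freed c); heap: [0-21 ALLOC][22-52 FREE]
Op 7: free(b) -> (freed b); heap: [0-52 FREE]
Op 8: d = malloc(2) -> d = 0; heap: [0-1 ALLOC][2-52 FREE]
malloc(28): first-fit scan over [0-1 ALLOC][2-52 FREE] -> 2

Answer: 2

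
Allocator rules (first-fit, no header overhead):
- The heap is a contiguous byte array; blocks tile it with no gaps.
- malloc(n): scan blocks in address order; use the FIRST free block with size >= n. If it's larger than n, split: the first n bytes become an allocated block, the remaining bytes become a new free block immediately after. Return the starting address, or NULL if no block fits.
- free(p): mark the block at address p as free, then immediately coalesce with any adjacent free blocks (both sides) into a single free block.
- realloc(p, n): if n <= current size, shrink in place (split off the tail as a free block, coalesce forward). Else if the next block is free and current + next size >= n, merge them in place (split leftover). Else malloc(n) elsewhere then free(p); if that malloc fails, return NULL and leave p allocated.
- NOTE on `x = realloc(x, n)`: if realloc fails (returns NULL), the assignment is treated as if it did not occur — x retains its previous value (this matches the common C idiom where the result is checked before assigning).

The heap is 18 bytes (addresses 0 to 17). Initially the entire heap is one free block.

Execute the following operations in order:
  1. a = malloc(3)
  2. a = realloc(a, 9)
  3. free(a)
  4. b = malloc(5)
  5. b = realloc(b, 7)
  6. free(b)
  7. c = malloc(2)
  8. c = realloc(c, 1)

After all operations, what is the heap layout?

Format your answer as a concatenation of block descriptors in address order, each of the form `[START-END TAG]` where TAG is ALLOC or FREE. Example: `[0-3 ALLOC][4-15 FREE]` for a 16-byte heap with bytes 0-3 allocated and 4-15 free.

Op 1: a = malloc(3) -> a = 0; heap: [0-2 ALLOC][3-17 FREE]
Op 2: a = realloc(a, 9) -> a = 0; heap: [0-8 ALLOC][9-17 FREE]
Op 3: free(a) -> (freed a); heap: [0-17 FREE]
Op 4: b = malloc(5) -> b = 0; heap: [0-4 ALLOC][5-17 FREE]
Op 5: b = realloc(b, 7) -> b = 0; heap: [0-6 ALLOC][7-17 FREE]
Op 6: free(b) -> (freed b); heap: [0-17 FREE]
Op 7: c = malloc(2) -> c = 0; heap: [0-1 ALLOC][2-17 FREE]
Op 8: c = realloc(c, 1) -> c = 0; heap: [0-0 ALLOC][1-17 FREE]

Answer: [0-0 ALLOC][1-17 FREE]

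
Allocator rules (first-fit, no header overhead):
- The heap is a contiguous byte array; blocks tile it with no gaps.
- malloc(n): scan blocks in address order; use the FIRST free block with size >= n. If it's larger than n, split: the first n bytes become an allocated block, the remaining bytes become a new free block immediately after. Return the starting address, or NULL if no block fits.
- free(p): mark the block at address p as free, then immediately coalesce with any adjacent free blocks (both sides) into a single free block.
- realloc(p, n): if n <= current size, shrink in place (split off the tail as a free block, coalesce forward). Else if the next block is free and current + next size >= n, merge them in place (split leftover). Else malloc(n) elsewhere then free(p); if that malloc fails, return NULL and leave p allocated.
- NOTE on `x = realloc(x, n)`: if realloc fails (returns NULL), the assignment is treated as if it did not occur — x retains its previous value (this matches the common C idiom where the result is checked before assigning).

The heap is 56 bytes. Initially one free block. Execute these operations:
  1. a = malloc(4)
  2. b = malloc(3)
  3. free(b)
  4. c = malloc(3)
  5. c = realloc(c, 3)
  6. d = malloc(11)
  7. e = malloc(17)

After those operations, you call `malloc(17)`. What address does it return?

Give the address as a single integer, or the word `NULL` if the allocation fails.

Op 1: a = malloc(4) -> a = 0; heap: [0-3 ALLOC][4-55 FREE]
Op 2: b = malloc(3) -> b = 4; heap: [0-3 ALLOC][4-6 ALLOC][7-55 FREE]
Op 3: free(b) -> (freed b); heap: [0-3 ALLOC][4-55 FREE]
Op 4: c = malloc(3) -> c = 4; heap: [0-3 ALLOC][4-6 ALLOC][7-55 FREE]
Op 5: c = realloc(c, 3) -> c = 4; heap: [0-3 ALLOC][4-6 ALLOC][7-55 FREE]
Op 6: d = malloc(11) -> d = 7; heap: [0-3 ALLOC][4-6 ALLOC][7-17 ALLOC][18-55 FREE]
Op 7: e = malloc(17) -> e = 18; heap: [0-3 ALLOC][4-6 ALLOC][7-17 ALLOC][18-34 ALLOC][35-55 FREE]
malloc(17): first-fit scan over [0-3 ALLOC][4-6 ALLOC][7-17 ALLOC][18-34 ALLOC][35-55 FREE] -> 35

Answer: 35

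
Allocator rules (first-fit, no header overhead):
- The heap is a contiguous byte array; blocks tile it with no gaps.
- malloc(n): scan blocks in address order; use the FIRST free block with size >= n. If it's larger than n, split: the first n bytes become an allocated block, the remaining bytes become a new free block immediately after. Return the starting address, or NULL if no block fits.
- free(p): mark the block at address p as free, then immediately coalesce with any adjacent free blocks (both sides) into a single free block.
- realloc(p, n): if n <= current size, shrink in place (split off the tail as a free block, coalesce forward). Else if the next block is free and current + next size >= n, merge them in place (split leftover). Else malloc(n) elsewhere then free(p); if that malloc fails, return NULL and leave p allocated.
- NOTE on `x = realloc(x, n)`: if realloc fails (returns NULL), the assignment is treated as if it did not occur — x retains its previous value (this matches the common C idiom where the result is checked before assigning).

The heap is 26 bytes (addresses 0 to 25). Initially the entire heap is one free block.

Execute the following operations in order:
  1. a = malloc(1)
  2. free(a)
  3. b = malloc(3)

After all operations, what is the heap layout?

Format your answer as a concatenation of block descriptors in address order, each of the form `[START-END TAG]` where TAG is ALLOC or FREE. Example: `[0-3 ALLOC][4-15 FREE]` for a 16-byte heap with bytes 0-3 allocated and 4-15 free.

Answer: [0-2 ALLOC][3-25 FREE]

Derivation:
Op 1: a = malloc(1) -> a = 0; heap: [0-0 ALLOC][1-25 FREE]
Op 2: free(a) -> (freed a); heap: [0-25 FREE]
Op 3: b = malloc(3) -> b = 0; heap: [0-2 ALLOC][3-25 FREE]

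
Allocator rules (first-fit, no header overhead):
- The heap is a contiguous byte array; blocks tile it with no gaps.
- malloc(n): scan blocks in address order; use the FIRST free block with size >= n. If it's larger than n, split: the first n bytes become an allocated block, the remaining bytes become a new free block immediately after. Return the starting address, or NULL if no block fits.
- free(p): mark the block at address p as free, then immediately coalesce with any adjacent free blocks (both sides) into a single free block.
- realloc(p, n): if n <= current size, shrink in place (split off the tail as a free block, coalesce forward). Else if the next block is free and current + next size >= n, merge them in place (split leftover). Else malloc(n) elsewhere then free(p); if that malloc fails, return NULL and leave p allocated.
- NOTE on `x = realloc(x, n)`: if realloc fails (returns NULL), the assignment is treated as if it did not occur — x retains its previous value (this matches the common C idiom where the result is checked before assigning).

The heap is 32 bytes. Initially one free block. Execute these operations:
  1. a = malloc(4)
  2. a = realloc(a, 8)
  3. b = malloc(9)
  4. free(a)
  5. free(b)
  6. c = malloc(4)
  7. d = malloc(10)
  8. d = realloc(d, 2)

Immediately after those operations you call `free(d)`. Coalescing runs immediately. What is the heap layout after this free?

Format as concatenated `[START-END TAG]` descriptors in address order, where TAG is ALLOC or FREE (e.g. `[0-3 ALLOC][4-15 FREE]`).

Op 1: a = malloc(4) -> a = 0; heap: [0-3 ALLOC][4-31 FREE]
Op 2: a = realloc(a, 8) -> a = 0; heap: [0-7 ALLOC][8-31 FREE]
Op 3: b = malloc(9) -> b = 8; heap: [0-7 ALLOC][8-16 ALLOC][17-31 FREE]
Op 4: free(a) -> (freed a); heap: [0-7 FREE][8-16 ALLOC][17-31 FREE]
Op 5: free(b) -> (freed b); heap: [0-31 FREE]
Op 6: c = malloc(4) -> c = 0; heap: [0-3 ALLOC][4-31 FREE]
Op 7: d = malloc(10) -> d = 4; heap: [0-3 ALLOC][4-13 ALLOC][14-31 FREE]
Op 8: d = realloc(d, 2) -> d = 4; heap: [0-3 ALLOC][4-5 ALLOC][6-31 FREE]
free(d): d = 4 -> block [4-5 ALLOC]; mark free, coalesce with adjacent free neighbors -> [0-3 ALLOC][4-31 FREE]

Answer: [0-3 ALLOC][4-31 FREE]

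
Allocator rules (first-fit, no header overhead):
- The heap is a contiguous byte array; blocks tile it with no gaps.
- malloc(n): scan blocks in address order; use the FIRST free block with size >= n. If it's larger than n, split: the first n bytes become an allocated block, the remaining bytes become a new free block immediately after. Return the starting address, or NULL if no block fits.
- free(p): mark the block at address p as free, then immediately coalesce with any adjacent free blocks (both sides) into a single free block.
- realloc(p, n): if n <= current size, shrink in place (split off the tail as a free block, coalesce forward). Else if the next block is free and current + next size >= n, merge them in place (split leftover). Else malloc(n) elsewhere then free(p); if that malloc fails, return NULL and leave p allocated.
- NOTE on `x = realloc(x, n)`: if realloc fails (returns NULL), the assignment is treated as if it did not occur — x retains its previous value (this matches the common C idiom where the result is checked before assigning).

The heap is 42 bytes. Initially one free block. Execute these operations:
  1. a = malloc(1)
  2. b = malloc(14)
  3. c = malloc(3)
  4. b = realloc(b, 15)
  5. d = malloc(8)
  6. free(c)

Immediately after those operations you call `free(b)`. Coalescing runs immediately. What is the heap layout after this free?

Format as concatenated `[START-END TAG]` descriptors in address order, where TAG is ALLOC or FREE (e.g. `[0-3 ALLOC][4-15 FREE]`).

Answer: [0-0 ALLOC][1-8 ALLOC][9-41 FREE]

Derivation:
Op 1: a = malloc(1) -> a = 0; heap: [0-0 ALLOC][1-41 FREE]
Op 2: b = malloc(14) -> b = 1; heap: [0-0 ALLOC][1-14 ALLOC][15-41 FREE]
Op 3: c = malloc(3) -> c = 15; heap: [0-0 ALLOC][1-14 ALLOC][15-17 ALLOC][18-41 FREE]
Op 4: b = realloc(b, 15) -> b = 18; heap: [0-0 ALLOC][1-14 FREE][15-17 ALLOC][18-32 ALLOC][33-41 FREE]
Op 5: d = malloc(8) -> d = 1; heap: [0-0 ALLOC][1-8 ALLOC][9-14 FREE][15-17 ALLOC][18-32 ALLOC][33-41 FREE]
Op 6: free(c) -> (freed c); heap: [0-0 ALLOC][1-8 ALLOC][9-17 FREE][18-32 ALLOC][33-41 FREE]
free(b): b = 18 -> block [18-32 ALLOC]; mark free, coalesce with adjacent free neighbors -> [0-0 ALLOC][1-8 ALLOC][9-41 FREE]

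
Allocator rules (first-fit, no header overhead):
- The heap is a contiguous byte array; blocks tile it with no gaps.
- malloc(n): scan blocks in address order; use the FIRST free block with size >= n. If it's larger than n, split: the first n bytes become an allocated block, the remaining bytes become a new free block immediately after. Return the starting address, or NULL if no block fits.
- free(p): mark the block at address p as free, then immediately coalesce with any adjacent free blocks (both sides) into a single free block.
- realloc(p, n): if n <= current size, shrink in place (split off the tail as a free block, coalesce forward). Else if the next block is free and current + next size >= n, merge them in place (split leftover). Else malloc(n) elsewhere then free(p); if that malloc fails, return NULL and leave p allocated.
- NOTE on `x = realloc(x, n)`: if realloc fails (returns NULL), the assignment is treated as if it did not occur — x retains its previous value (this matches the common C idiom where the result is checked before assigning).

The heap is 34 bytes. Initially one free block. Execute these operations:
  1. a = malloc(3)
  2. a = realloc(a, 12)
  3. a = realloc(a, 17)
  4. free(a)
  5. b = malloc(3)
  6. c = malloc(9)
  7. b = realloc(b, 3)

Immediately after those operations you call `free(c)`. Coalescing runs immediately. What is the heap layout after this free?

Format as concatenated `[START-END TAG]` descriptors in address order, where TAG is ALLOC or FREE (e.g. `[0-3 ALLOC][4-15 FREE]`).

Op 1: a = malloc(3) -> a = 0; heap: [0-2 ALLOC][3-33 FREE]
Op 2: a = realloc(a, 12) -> a = 0; heap: [0-11 ALLOC][12-33 FREE]
Op 3: a = realloc(a, 17) -> a = 0; heap: [0-16 ALLOC][17-33 FREE]
Op 4: free(a) -> (freed a); heap: [0-33 FREE]
Op 5: b = malloc(3) -> b = 0; heap: [0-2 ALLOC][3-33 FREE]
Op 6: c = malloc(9) -> c = 3; heap: [0-2 ALLOC][3-11 ALLOC][12-33 FREE]
Op 7: b = realloc(b, 3) -> b = 0; heap: [0-2 ALLOC][3-11 ALLOC][12-33 FREE]
free(c): c = 3 -> block [3-11 ALLOC]; mark free, coalesce with adjacent free neighbors -> [0-2 ALLOC][3-33 FREE]

Answer: [0-2 ALLOC][3-33 FREE]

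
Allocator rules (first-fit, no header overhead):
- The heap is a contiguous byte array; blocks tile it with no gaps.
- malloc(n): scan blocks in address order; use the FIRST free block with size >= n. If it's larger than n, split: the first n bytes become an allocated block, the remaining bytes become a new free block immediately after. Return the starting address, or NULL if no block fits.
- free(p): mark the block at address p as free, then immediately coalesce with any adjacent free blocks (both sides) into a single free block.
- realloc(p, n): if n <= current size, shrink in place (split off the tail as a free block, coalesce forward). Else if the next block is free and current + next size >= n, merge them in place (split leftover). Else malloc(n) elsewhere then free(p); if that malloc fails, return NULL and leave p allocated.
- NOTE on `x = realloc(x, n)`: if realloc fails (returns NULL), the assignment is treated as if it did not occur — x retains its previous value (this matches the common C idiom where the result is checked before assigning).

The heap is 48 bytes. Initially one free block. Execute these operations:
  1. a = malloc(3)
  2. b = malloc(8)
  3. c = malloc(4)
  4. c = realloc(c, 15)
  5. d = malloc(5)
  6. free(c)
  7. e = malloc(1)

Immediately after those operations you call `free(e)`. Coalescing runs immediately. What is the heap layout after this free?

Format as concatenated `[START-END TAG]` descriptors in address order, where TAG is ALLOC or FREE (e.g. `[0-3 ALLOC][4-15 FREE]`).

Op 1: a = malloc(3) -> a = 0; heap: [0-2 ALLOC][3-47 FREE]
Op 2: b = malloc(8) -> b = 3; heap: [0-2 ALLOC][3-10 ALLOC][11-47 FREE]
Op 3: c = malloc(4) -> c = 11; heap: [0-2 ALLOC][3-10 ALLOC][11-14 ALLOC][15-47 FREE]
Op 4: c = realloc(c, 15) -> c = 11; heap: [0-2 ALLOC][3-10 ALLOC][11-25 ALLOC][26-47 FREE]
Op 5: d = malloc(5) -> d = 26; heap: [0-2 ALLOC][3-10 ALLOC][11-25 ALLOC][26-30 ALLOC][31-47 FREE]
Op 6: free(c) -> (freed c); heap: [0-2 ALLOC][3-10 ALLOC][11-25 FREE][26-30 ALLOC][31-47 FREE]
Op 7: e = malloc(1) -> e = 11; heap: [0-2 ALLOC][3-10 ALLOC][11-11 ALLOC][12-25 FREE][26-30 ALLOC][31-47 FREE]
free(e): e = 11 -> block [11-11 ALLOC]; mark free, coalesce with adjacent free neighbors -> [0-2 ALLOC][3-10 ALLOC][11-25 FREE][26-30 ALLOC][31-47 FREE]

Answer: [0-2 ALLOC][3-10 ALLOC][11-25 FREE][26-30 ALLOC][31-47 FREE]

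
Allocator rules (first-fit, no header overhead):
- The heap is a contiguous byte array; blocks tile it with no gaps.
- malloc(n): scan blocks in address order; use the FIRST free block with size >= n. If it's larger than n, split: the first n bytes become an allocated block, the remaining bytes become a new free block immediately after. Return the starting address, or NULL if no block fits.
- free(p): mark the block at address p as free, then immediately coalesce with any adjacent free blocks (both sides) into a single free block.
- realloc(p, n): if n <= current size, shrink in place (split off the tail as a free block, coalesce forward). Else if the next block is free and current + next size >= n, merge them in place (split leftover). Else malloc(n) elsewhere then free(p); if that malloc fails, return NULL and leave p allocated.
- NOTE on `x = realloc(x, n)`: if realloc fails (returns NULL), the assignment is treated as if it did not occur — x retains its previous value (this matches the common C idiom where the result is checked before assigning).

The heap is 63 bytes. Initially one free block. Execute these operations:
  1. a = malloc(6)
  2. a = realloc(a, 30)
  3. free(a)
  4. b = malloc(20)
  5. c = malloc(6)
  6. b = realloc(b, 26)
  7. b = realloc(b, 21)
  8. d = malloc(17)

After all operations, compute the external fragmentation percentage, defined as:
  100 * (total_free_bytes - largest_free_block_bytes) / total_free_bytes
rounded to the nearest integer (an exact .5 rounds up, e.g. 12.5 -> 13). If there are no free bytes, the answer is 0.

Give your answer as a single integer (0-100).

Op 1: a = malloc(6) -> a = 0; heap: [0-5 ALLOC][6-62 FREE]
Op 2: a = realloc(a, 30) -> a = 0; heap: [0-29 ALLOC][30-62 FREE]
Op 3: free(a) -> (freed a); heap: [0-62 FREE]
Op 4: b = malloc(20) -> b = 0; heap: [0-19 ALLOC][20-62 FREE]
Op 5: c = malloc(6) -> c = 20; heap: [0-19 ALLOC][20-25 ALLOC][26-62 FREE]
Op 6: b = realloc(b, 26) -> b = 26; heap: [0-19 FREE][20-25 ALLOC][26-51 ALLOC][52-62 FREE]
Op 7: b = realloc(b, 21) -> b = 26; heap: [0-19 FREE][20-25 ALLOC][26-46 ALLOC][47-62 FREE]
Op 8: d = malloc(17) -> d = 0; heap: [0-16 ALLOC][17-19 FREE][20-25 ALLOC][26-46 ALLOC][47-62 FREE]
Free blocks: [3 16] total_free=19 largest=16 -> 100*(19-16)/19 = 300/19 ≈ 15.789 -> rounds to 16

Answer: 16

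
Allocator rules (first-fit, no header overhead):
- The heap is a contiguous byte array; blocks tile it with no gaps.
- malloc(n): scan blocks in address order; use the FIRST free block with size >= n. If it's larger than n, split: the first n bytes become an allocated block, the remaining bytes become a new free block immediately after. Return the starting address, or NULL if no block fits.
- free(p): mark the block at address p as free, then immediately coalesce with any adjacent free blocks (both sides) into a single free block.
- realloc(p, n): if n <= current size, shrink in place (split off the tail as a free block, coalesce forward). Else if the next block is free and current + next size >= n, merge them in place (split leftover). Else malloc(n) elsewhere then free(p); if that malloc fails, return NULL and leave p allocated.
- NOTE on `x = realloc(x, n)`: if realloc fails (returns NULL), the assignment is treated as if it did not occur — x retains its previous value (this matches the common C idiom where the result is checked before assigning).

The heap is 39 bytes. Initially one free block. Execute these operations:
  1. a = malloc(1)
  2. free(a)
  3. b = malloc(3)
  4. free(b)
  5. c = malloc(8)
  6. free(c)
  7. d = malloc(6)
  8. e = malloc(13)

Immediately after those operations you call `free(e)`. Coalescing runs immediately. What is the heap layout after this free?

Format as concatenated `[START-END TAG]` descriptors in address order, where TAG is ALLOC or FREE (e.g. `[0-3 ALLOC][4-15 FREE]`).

Op 1: a = malloc(1) -> a = 0; heap: [0-0 ALLOC][1-38 FREE]
Op 2: free(a) -> (freed a); heap: [0-38 FREE]
Op 3: b = malloc(3) -> b = 0; heap: [0-2 ALLOC][3-38 FREE]
Op 4: free(b) -> (freed b); heap: [0-38 FREE]
Op 5: c = malloc(8) -> c = 0; heap: [0-7 ALLOC][8-38 FREE]
Op 6: free(c) -> (freed c); heap: [0-38 FREE]
Op 7: d = malloc(6) -> d = 0; heap: [0-5 ALLOC][6-38 FREE]
Op 8: e = malloc(13) -> e = 6; heap: [0-5 ALLOC][6-18 ALLOC][19-38 FREE]
free(e): e = 6 -> block [6-18 ALLOC]; mark free, coalesce with adjacent free neighbors -> [0-5 ALLOC][6-38 FREE]

Answer: [0-5 ALLOC][6-38 FREE]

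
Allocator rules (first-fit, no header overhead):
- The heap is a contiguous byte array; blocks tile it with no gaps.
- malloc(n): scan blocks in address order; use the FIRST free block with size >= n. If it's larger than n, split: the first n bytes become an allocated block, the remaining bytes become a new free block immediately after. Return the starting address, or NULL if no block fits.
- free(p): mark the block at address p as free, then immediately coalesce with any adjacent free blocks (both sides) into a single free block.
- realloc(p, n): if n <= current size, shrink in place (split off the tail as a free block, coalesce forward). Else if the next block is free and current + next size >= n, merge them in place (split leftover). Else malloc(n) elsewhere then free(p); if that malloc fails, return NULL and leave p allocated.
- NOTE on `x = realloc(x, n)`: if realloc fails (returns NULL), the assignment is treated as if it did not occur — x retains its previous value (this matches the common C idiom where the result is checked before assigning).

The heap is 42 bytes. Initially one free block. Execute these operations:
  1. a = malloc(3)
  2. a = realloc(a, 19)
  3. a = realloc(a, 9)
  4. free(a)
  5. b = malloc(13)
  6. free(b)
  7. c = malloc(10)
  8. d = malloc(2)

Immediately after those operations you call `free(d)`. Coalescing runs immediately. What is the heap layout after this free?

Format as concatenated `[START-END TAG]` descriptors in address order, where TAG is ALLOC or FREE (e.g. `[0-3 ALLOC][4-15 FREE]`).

Answer: [0-9 ALLOC][10-41 FREE]

Derivation:
Op 1: a = malloc(3) -> a = 0; heap: [0-2 ALLOC][3-41 FREE]
Op 2: a = realloc(a, 19) -> a = 0; heap: [0-18 ALLOC][19-41 FREE]
Op 3: a = realloc(a, 9) -> a = 0; heap: [0-8 ALLOC][9-41 FREE]
Op 4: free(a) -> (freed a); heap: [0-41 FREE]
Op 5: b = malloc(13) -> b = 0; heap: [0-12 ALLOC][13-41 FREE]
Op 6: free(b) -> (freed b); heap: [0-41 FREE]
Op 7: c = malloc(10) -> c = 0; heap: [0-9 ALLOC][10-41 FREE]
Op 8: d = malloc(2) -> d = 10; heap: [0-9 ALLOC][10-11 ALLOC][12-41 FREE]
free(d): d = 10 -> block [10-11 ALLOC]; mark free, coalesce with adjacent free neighbors -> [0-9 ALLOC][10-41 FREE]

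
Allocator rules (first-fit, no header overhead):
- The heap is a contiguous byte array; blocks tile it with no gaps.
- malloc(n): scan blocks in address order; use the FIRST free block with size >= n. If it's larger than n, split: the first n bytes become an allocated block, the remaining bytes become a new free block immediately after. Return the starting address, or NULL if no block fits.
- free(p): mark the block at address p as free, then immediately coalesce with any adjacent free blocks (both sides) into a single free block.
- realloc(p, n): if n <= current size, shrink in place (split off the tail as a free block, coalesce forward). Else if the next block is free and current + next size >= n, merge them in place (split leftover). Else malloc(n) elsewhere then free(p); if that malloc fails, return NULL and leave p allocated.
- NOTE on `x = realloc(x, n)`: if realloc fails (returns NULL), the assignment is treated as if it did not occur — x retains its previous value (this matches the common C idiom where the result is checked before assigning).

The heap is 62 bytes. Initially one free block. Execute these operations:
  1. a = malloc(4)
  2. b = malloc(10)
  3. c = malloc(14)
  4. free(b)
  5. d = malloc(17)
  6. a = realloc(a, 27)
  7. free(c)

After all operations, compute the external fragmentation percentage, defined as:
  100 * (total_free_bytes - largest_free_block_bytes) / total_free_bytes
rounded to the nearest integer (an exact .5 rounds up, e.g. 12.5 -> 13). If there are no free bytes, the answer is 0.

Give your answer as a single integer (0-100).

Answer: 41

Derivation:
Op 1: a = malloc(4) -> a = 0; heap: [0-3 ALLOC][4-61 FREE]
Op 2: b = malloc(10) -> b = 4; heap: [0-3 ALLOC][4-13 ALLOC][14-61 FREE]
Op 3: c = malloc(14) -> c = 14; heap: [0-3 ALLOC][4-13 ALLOC][14-27 ALLOC][28-61 FREE]
Op 4: free(b) -> (freed b); heap: [0-3 ALLOC][4-13 FREE][14-27 ALLOC][28-61 FREE]
Op 5: d = malloc(17) -> d = 28; heap: [0-3 ALLOC][4-13 FREE][14-27 ALLOC][28-44 ALLOC][45-61 FREE]
Op 6: a = realloc(a, 27) -> NULL (a unchanged); heap: [0-3 ALLOC][4-13 FREE][14-27 ALLOC][28-44 ALLOC][45-61 FREE]
Op 7: free(c) -> (freed c); heap: [0-3 ALLOC][4-27 FREE][28-44 ALLOC][45-61 FREE]
Free blocks: [24 17] total_free=41 largest=24 -> 100*(41-24)/41 = 1700/41 ≈ 41.463 -> rounds to 41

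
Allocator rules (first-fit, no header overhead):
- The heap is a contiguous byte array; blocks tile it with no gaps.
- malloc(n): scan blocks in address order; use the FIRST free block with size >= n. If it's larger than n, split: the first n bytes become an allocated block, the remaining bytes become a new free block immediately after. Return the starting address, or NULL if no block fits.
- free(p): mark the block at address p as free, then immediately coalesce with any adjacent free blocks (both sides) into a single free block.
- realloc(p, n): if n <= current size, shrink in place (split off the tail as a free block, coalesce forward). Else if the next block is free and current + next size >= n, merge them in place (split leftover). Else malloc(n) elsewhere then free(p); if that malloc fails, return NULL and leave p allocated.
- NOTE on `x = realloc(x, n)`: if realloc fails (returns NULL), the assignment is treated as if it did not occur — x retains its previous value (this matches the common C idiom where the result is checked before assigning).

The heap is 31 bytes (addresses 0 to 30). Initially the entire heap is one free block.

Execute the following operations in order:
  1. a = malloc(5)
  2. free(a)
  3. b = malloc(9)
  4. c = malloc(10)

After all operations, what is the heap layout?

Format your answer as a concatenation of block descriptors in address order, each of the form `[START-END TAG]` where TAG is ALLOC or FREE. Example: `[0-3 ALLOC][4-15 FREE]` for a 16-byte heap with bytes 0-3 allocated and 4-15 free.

Op 1: a = malloc(5) -> a = 0; heap: [0-4 ALLOC][5-30 FREE]
Op 2: free(a) -> (freed a); heap: [0-30 FREE]
Op 3: b = malloc(9) -> b = 0; heap: [0-8 ALLOC][9-30 FREE]
Op 4: c = malloc(10) -> c = 9; heap: [0-8 ALLOC][9-18 ALLOC][19-30 FREE]

Answer: [0-8 ALLOC][9-18 ALLOC][19-30 FREE]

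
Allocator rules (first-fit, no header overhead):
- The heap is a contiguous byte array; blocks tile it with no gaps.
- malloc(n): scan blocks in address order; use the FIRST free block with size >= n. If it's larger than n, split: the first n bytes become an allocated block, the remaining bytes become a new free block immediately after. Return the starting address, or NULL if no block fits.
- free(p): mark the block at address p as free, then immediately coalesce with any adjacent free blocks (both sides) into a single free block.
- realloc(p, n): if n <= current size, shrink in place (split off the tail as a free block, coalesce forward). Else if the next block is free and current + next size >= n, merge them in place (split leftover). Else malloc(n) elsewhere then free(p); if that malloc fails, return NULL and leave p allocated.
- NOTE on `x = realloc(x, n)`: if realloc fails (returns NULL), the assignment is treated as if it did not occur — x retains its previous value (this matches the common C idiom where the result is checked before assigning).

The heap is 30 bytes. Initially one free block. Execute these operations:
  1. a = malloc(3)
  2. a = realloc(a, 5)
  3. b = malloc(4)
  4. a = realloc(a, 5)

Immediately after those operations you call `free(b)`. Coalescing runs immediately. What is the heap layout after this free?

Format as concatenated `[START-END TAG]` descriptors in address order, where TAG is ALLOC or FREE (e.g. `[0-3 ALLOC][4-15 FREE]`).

Answer: [0-4 ALLOC][5-29 FREE]

Derivation:
Op 1: a = malloc(3) -> a = 0; heap: [0-2 ALLOC][3-29 FREE]
Op 2: a = realloc(a, 5) -> a = 0; heap: [0-4 ALLOC][5-29 FREE]
Op 3: b = malloc(4) -> b = 5; heap: [0-4 ALLOC][5-8 ALLOC][9-29 FREE]
Op 4: a = realloc(a, 5) -> a = 0; heap: [0-4 ALLOC][5-8 ALLOC][9-29 FREE]
free(b): b = 5 -> block [5-8 ALLOC]; mark free, coalesce with adjacent free neighbors -> [0-4 ALLOC][5-29 FREE]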